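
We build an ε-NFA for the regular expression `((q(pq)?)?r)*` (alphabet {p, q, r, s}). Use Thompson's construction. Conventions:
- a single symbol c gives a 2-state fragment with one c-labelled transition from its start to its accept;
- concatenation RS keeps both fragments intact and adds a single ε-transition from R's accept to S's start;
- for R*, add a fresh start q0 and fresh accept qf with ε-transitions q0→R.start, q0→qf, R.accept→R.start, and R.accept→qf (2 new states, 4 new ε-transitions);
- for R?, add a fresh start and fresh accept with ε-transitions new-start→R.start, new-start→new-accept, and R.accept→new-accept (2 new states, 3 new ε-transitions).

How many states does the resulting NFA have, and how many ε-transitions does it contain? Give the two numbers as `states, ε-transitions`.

Recursing over subexpressions:
Each of the 4 symbol leaves contributes 2 states and 0 ε-transitions.
  pq : 4 states, 1 ε-transition
  (pq)? : 6 states, 4 ε-transitions
  q(pq)? : 8 states, 5 ε-transitions
  (q(pq)?)? : 10 states, 8 ε-transitions
  (q(pq)?)?r : 12 states, 9 ε-transitions
  ((q(pq)?)?r)* : 14 states, 13 ε-transitions

14, 13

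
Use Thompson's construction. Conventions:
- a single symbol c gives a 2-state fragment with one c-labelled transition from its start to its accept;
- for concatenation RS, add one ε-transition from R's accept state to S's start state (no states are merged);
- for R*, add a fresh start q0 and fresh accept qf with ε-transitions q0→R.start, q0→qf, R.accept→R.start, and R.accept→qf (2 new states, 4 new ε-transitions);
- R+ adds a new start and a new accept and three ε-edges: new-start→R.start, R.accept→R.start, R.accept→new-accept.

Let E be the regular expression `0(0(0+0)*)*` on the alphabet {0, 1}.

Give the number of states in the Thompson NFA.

By structural recursion:
Each of the 4 symbol leaves contributes a 2-state fragment.
  0+ — 4 states
  0+0 — 6 states
  (0+0)* — 8 states
  0(0+0)* — 10 states
  (0(0+0)*)* — 12 states
  0(0(0+0)*)* — 14 states

14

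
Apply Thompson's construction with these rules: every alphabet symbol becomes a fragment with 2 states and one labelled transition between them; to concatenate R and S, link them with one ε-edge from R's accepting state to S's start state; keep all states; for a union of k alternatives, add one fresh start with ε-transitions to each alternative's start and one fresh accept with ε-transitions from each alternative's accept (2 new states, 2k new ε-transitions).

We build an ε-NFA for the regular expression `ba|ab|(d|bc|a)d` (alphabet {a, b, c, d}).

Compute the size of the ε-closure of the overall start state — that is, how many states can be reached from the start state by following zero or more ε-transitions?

7

Compute the ε-closure size of each fragment's start state recursively; a symbol fragment's start has no outgoing ε-edge, so its closure is just itself (size 1).
  ba : same as the first factor's closure: |ε-closure| = 1
  ab : |ε-closure| equals the left operand's closure size = 1 (its accept is not ε-reachable, so the closure stops there)
  bc : same as the first factor's closure: |ε-closure| = 1
  d|bc|a : new start ε-reaches every alternative's start; none of them accept ε, so the new accept is not reached: |ε-closure| = 1 + 1 + 1 + 1 = 4
  (d|bc|a)d : same as the first factor's closure: |ε-closure| = 4
  ba|ab|(d|bc|a)d : |ε-closure| = 1 + 1 + 1 + 4 = 7 (the new accept is not ε-reachable since no branch accepts ε)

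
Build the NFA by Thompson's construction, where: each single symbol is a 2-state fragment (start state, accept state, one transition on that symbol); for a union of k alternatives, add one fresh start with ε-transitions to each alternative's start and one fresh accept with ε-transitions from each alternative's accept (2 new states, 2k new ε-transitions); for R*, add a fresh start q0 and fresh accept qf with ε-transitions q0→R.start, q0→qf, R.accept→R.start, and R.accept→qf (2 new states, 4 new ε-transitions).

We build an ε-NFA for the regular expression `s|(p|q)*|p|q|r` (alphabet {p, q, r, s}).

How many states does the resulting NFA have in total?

By structural recursion:
Each of the 6 symbol leaves contributes a 2-state fragment.
  p|q — 6 states
  (p|q)* — 8 states
  s|(p|q)*|p|q|r — 18 states

18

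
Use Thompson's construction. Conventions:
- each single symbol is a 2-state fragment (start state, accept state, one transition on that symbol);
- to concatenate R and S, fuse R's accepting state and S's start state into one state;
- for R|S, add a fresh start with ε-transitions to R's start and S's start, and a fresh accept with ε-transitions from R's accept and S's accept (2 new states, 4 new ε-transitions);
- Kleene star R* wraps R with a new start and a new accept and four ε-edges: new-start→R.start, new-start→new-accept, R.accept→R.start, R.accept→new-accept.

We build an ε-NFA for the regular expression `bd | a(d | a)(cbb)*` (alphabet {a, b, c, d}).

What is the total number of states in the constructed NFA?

Recursing over subexpressions:
Each of the 8 symbol leaves contributes a 2-state fragment.
  bd — 3 states
  d | a — 6 states
  cbb — 4 states
  (cbb)* — 6 states
  a(d | a)(cbb)* — 12 states
  bd | a(d | a)(cbb)* — 17 states

17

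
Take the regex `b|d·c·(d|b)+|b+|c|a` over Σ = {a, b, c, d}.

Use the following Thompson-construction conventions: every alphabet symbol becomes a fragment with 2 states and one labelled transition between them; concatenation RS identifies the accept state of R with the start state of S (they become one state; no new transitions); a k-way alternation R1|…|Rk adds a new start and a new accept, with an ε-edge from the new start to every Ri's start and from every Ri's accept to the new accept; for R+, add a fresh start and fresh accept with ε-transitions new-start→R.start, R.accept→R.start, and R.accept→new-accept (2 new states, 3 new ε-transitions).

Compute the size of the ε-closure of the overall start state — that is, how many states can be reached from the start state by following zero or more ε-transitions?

Work bottom-up. For each fragment F, track |ε-closure(F.start)| and whether F's accept lies in that closure (i.e. whether F accepts ε). A single-symbol fragment has closure size 1 and does not accept ε.
  d|b : new start ε-reaches every alternative's start; none of them accept ε, so the new accept is not reached: |closure| = 1 + 1 + 1 = 3
  (d|b)+ : new start ε-reaches only the body's start; the new accept needs a symbol first: |closure| = 1 + 3 = 4
  d·c·(d|b)+ : same as the first factor's closure: |closure| = 1
  b+ : |closure| = 1 + 1 = 2 (the body doesn't accept ε, so the new accept is not reached)
  b|d·c·(d|b)+|b+|c|a : |closure| = 1 + 1 + 1 + 2 + 1 + 1 = 7 (the new accept is not ε-reachable since no branch accepts ε)

7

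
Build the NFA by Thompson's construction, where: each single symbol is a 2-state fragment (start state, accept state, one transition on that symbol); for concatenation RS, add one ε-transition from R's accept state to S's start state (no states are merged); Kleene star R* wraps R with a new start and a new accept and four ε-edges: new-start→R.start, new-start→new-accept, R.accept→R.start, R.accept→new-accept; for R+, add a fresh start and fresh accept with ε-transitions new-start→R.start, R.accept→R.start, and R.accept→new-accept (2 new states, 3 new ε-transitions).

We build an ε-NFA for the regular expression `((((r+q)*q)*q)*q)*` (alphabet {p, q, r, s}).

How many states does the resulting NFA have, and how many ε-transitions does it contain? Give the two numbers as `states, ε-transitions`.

20, 23

By structural recursion:
Each of the 5 symbol leaves contributes 2 states and 0 ε-transitions.
  r+ = 4 states, 3 ε-transitions
  r+q = 6 states, 4 ε-transitions
  (r+q)* = 8 states, 8 ε-transitions
  (r+q)*q = 10 states, 9 ε-transitions
  ((r+q)*q)* = 12 states, 13 ε-transitions
  ((r+q)*q)*q = 14 states, 14 ε-transitions
  (((r+q)*q)*q)* = 16 states, 18 ε-transitions
  (((r+q)*q)*q)*q = 18 states, 19 ε-transitions
  ((((r+q)*q)*q)*q)* = 20 states, 23 ε-transitions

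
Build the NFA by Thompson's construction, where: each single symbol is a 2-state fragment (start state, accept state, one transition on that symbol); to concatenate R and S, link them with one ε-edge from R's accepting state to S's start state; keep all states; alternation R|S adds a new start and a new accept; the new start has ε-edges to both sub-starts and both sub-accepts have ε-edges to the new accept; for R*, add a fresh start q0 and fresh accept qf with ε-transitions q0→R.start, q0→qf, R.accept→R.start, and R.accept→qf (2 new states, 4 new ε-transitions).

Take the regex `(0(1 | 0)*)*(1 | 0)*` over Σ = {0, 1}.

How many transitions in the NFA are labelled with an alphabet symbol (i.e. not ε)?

5

By structural recursion:
Each of the 5 symbol leaves contributes exactly 1 symbol transition.
  1 | 0 → 2 symbol transitions
  (1 | 0)* → 2 symbol transitions
  0(1 | 0)* → 3 symbol transitions
  (0(1 | 0)*)* → 3 symbol transitions
  1 | 0 → 2 symbol transitions
  (1 | 0)* → 2 symbol transitions
  (0(1 | 0)*)*(1 | 0)* → 5 symbol transitions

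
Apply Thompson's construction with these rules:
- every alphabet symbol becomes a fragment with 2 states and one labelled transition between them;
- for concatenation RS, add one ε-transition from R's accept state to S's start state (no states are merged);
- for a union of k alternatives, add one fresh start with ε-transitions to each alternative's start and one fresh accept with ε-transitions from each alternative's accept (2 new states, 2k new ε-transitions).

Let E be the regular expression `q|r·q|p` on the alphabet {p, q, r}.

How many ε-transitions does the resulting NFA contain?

7

By structural recursion:
Each of the 4 symbol leaves contributes 0 ε-transitions.
  r·q : 1 ε-transition
  q|r·q|p : 7 ε-transitions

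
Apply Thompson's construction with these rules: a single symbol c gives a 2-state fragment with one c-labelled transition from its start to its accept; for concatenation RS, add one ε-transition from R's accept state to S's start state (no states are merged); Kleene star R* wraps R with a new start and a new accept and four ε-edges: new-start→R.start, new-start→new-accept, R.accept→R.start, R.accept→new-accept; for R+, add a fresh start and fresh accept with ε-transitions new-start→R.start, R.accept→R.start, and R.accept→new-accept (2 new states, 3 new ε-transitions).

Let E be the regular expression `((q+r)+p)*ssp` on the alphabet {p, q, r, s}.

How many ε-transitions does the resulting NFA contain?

15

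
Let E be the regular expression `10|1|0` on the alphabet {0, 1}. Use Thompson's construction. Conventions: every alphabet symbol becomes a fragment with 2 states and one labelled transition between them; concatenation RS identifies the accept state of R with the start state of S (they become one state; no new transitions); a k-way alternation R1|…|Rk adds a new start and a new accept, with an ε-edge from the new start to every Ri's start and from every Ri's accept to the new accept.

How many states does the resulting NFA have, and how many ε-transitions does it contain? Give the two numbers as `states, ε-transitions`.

9, 6

Bottom-up over the parse tree:
Each of the 4 symbol leaves contributes 2 states and 0 ε-transitions.
  10 — 3 states, 0 ε-transitions
  10|1|0 — 9 states, 6 ε-transitions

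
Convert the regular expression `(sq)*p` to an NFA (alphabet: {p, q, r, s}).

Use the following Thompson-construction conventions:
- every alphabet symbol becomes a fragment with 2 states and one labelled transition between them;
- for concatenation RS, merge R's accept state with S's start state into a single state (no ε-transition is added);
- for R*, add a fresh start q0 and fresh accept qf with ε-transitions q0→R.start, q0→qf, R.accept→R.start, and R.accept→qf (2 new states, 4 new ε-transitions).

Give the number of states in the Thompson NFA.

6

Recursing over subexpressions:
Each of the 3 symbol leaves contributes a 2-state fragment.
  sq : 3 states
  (sq)* : 5 states
  (sq)*p : 6 states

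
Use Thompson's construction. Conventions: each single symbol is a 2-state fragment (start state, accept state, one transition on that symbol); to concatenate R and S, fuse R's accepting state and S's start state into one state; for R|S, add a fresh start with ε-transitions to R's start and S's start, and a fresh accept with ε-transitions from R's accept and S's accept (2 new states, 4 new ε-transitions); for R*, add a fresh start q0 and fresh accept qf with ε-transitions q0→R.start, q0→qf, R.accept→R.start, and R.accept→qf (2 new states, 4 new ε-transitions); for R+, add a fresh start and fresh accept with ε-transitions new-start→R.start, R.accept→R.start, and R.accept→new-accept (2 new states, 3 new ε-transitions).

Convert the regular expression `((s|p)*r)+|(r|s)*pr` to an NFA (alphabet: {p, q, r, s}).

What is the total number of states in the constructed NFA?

Bottom-up over the parse tree:
Each of the 7 symbol leaves contributes a 2-state fragment.
  s|p — 6 states
  (s|p)* — 8 states
  (s|p)*r — 9 states
  ((s|p)*r)+ — 11 states
  r|s — 6 states
  (r|s)* — 8 states
  (r|s)*pr — 10 states
  ((s|p)*r)+|(r|s)*pr — 23 states

23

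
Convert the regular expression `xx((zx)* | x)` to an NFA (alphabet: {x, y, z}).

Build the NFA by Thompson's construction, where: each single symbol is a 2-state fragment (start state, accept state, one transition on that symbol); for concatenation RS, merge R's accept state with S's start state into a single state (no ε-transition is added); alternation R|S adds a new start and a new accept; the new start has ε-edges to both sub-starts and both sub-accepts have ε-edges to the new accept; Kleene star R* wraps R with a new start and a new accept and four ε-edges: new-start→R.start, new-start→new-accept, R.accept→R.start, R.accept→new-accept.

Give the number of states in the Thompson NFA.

11

Per subexpression:
Each of the 5 symbol leaves contributes a 2-state fragment.
  zx — 3 states
  (zx)* — 5 states
  (zx)* | x — 9 states
  xx((zx)* | x) — 11 states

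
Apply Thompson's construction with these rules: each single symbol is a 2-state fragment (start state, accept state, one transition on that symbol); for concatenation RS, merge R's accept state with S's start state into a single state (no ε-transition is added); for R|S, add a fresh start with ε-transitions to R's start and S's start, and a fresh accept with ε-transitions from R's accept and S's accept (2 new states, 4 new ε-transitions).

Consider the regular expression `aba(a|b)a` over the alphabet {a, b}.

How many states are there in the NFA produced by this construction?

10

Per subexpression:
Each of the 6 symbol leaves contributes a 2-state fragment.
  a|b → 6 states
  aba(a|b)a → 10 states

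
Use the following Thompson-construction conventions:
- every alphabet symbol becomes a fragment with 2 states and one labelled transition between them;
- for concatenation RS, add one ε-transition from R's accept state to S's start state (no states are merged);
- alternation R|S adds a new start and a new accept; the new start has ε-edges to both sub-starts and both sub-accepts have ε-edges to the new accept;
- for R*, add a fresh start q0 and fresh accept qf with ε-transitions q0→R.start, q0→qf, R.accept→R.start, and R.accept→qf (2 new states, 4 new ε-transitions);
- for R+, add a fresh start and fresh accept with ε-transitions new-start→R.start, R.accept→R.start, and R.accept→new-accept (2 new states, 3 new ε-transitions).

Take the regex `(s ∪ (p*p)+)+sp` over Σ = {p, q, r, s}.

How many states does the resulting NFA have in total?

18

Bottom-up over the parse tree:
Each of the 5 symbol leaves contributes a 2-state fragment.
  p* → 4 states
  p*p → 6 states
  (p*p)+ → 8 states
  s ∪ (p*p)+ → 12 states
  (s ∪ (p*p)+)+ → 14 states
  (s ∪ (p*p)+)+sp → 18 states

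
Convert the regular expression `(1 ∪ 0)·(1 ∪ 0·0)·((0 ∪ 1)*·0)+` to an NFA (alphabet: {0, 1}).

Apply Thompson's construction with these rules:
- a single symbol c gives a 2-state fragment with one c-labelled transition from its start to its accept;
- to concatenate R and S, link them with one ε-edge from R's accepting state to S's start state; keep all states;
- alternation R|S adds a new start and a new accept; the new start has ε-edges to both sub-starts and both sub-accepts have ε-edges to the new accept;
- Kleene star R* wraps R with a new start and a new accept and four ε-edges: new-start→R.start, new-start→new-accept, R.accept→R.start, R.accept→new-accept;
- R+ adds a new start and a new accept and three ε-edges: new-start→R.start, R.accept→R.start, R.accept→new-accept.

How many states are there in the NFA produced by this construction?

26

Per subexpression:
Each of the 8 symbol leaves contributes a 2-state fragment.
  1 ∪ 0 — 6 states
  0·0 — 4 states
  1 ∪ 0·0 — 8 states
  0 ∪ 1 — 6 states
  (0 ∪ 1)* — 8 states
  (0 ∪ 1)*·0 — 10 states
  ((0 ∪ 1)*·0)+ — 12 states
  (1 ∪ 0)·(1 ∪ 0·0)·((0 ∪ 1)*·0)+ — 26 states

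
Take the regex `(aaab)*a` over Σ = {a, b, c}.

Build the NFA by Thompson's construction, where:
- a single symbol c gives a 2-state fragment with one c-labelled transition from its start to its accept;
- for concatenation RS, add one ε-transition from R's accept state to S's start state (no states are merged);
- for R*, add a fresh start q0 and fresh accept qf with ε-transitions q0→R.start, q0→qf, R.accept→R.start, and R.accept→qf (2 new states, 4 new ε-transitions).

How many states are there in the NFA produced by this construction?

12

Recursing over subexpressions:
Each of the 5 symbol leaves contributes a 2-state fragment.
  aaab : 8 states
  (aaab)* : 10 states
  (aaab)*a : 12 states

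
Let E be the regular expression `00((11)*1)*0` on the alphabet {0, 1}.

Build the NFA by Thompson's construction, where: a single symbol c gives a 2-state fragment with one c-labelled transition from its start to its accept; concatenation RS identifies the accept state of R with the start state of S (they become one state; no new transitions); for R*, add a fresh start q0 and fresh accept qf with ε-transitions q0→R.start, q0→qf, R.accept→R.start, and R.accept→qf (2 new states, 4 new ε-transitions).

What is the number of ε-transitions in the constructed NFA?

8

Per subexpression:
Each of the 6 symbol leaves contributes 0 ε-transitions.
  11 : 0 ε-transitions
  (11)* : 4 ε-transitions
  (11)*1 : 4 ε-transitions
  ((11)*1)* : 8 ε-transitions
  00((11)*1)*0 : 8 ε-transitions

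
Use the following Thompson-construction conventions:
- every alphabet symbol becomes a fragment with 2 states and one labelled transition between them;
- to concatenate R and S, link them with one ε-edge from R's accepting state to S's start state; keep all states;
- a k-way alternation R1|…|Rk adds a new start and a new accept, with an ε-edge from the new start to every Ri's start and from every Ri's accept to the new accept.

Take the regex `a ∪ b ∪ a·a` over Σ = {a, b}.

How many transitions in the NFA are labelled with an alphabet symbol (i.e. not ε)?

4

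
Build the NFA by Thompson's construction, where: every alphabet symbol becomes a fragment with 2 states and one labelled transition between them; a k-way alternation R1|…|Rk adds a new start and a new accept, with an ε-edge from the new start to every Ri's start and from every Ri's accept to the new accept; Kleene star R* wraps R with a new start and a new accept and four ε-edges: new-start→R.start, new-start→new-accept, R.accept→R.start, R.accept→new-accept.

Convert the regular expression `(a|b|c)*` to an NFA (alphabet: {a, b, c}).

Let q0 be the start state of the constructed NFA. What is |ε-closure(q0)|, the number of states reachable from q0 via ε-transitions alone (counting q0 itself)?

Let C(F) = |ε-closure(F.start)| within fragment F, and note whether F accepts ε. Symbol fragments have C = 1 and do not accept ε. Then:
  a|b|c : C = 1 + 1 + 1 + 1 = 4 (the new accept is not ε-reachable since no branch accepts ε)
  (a|b|c)* : new start has ε-edges to the inner start and to the new accept, so C = 2 + 4 = 6

6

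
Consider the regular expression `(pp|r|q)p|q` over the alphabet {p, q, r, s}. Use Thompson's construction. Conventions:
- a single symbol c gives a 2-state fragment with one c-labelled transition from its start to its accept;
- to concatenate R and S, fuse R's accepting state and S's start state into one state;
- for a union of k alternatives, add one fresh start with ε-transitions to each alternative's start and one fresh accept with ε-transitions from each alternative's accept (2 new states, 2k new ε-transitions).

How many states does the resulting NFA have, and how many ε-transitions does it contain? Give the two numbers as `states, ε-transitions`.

Building bottom-up:
Each of the 6 symbol leaves contributes 2 states and 0 ε-transitions.
  pp → 3 states, 0 ε-transitions
  pp|r|q → 9 states, 6 ε-transitions
  (pp|r|q)p → 10 states, 6 ε-transitions
  (pp|r|q)p|q → 14 states, 10 ε-transitions

14, 10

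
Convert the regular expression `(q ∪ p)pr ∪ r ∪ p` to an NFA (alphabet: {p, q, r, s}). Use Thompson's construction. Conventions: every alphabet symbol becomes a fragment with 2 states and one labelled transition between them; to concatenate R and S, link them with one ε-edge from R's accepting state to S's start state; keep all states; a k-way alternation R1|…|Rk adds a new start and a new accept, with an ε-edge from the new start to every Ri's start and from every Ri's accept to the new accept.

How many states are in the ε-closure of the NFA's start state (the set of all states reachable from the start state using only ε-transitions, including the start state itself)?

Work bottom-up. For each fragment F, track |ε-closure(F.start)| and whether F's accept lies in that closure (i.e. whether F accepts ε). A single-symbol fragment has closure size 1 and does not accept ε.
  q ∪ p → new start ε-reaches every alternative's start; none of them accept ε, so the new accept is not reached: C = 1 + 1 + 1 = 3
  (q ∪ p)pr → C equals the left operand's closure size = 3 (its accept is not ε-reachable, so the closure stops there)
  (q ∪ p)pr ∪ r ∪ p → new start ε-reaches every alternative's start; none of them accept ε, so the new accept is not reached: C = 1 + 3 + 1 + 1 = 6

6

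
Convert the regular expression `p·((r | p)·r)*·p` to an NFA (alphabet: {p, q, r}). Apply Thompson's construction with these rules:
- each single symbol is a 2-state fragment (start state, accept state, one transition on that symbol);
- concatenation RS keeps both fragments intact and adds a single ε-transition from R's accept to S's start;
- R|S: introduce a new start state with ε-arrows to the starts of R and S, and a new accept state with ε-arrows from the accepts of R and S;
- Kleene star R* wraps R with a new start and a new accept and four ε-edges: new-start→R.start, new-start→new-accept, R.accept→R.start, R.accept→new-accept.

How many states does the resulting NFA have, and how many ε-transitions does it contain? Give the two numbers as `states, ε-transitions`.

14, 11

Building bottom-up:
Each of the 5 symbol leaves contributes 2 states and 0 ε-transitions.
  r | p = 6 states, 4 ε-transitions
  (r | p)·r = 8 states, 5 ε-transitions
  ((r | p)·r)* = 10 states, 9 ε-transitions
  p·((r | p)·r)*·p = 14 states, 11 ε-transitions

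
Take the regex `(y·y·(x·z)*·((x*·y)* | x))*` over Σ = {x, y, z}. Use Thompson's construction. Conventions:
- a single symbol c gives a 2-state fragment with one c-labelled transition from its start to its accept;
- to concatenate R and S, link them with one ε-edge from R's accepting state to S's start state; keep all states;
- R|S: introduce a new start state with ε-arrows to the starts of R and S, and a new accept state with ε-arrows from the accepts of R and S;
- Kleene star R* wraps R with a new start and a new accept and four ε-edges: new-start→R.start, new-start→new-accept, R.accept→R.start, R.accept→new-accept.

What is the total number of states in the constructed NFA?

By structural recursion:
Each of the 7 symbol leaves contributes a 2-state fragment.
  x·z → 4 states
  (x·z)* → 6 states
  x* → 4 states
  x*·y → 6 states
  (x*·y)* → 8 states
  (x*·y)* | x → 12 states
  y·y·(x·z)*·((x*·y)* | x) → 22 states
  (y·y·(x·z)*·((x*·y)* | x))* → 24 states

24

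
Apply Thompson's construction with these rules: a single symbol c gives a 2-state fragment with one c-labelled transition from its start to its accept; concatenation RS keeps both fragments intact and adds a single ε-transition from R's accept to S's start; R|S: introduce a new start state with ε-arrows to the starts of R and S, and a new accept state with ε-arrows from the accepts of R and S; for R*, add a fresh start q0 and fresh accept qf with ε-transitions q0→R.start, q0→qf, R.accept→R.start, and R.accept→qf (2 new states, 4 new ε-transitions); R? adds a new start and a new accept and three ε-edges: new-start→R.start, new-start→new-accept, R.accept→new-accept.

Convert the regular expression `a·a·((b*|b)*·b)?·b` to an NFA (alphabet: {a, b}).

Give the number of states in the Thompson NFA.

20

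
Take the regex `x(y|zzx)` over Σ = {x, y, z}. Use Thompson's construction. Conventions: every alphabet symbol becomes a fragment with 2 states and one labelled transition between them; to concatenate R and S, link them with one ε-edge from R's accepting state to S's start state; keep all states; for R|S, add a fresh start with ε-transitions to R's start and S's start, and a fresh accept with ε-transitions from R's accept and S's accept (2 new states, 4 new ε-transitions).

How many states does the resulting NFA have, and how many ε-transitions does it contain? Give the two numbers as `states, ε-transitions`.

12, 7

Recursing over subexpressions:
Each of the 5 symbol leaves contributes 2 states and 0 ε-transitions.
  zzx = 6 states, 2 ε-transitions
  y|zzx = 10 states, 6 ε-transitions
  x(y|zzx) = 12 states, 7 ε-transitions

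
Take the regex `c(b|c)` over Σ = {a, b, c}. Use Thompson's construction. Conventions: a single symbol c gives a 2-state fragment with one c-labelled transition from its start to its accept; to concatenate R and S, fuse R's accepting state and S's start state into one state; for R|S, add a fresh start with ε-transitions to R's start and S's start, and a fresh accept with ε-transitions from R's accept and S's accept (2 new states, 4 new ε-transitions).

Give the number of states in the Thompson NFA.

7

Bottom-up over the parse tree:
Each of the 3 symbol leaves contributes a 2-state fragment.
  b|c : 6 states
  c(b|c) : 7 states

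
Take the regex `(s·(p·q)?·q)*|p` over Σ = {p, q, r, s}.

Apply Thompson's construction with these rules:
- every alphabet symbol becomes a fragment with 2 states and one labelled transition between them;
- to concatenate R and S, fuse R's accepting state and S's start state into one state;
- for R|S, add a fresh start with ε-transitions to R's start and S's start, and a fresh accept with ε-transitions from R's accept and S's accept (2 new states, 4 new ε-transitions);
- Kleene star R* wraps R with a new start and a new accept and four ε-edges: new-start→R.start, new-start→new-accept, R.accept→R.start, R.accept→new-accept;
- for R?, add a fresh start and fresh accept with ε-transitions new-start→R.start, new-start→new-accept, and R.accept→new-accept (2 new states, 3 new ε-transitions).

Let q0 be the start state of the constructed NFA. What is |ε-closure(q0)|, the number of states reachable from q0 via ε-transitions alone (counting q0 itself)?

Let C(F) = |ε-closure(F.start)| within fragment F, and note whether F accepts ε. Symbol fragments have C = 1 and do not accept ε. Then:
  p·q : same as the first factor's closure: |closure| = 1
  (p·q)? : |closure| = 1 (new start) + 1 (body) + 1 (new accept, via ε) = 3
  s·(p·q)?·q : |closure| equals the left operand's closure size = 1 (its accept is not ε-reachable, so the closure stops there)
  (s·(p·q)?·q)* : the star's fresh start ε-reaches both the body's start and the fresh accept: |closure| = 2 + 1 = 3
  (s·(p·q)?·q)*|p : |closure| = 1 (new start) + (3 + 1) + 1 (new accept, since some branch ε-reaches its own accept) = 6

6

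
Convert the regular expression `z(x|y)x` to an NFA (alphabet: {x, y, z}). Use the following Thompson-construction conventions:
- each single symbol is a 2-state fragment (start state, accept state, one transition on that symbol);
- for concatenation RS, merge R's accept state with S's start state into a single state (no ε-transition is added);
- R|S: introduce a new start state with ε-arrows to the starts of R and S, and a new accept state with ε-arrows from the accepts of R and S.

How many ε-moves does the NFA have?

4

By structural recursion:
Each of the 4 symbol leaves contributes 0 ε-transitions.
  x|y → 4 ε-transitions
  z(x|y)x → 4 ε-transitions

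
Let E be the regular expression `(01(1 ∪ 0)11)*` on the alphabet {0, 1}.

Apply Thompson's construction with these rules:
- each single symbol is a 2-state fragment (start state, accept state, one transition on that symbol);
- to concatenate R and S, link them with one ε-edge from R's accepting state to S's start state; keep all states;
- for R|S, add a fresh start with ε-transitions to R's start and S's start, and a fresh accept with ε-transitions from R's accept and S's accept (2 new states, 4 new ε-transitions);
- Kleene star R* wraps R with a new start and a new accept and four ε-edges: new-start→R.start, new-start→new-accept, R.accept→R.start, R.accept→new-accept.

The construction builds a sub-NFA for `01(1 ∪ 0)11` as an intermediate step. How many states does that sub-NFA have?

Fragment for `01(1 ∪ 0)11`:
Each of the 6 symbol leaves contributes a 2-state fragment.
  1 ∪ 0 — 6 states
  01(1 ∪ 0)11 — 14 states

14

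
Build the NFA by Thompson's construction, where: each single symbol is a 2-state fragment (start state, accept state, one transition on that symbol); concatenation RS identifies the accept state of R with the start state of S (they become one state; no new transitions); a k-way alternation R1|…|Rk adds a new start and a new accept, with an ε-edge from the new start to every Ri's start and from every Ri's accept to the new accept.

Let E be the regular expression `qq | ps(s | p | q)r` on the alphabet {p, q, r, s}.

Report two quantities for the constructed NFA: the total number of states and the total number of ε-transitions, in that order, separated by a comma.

16, 10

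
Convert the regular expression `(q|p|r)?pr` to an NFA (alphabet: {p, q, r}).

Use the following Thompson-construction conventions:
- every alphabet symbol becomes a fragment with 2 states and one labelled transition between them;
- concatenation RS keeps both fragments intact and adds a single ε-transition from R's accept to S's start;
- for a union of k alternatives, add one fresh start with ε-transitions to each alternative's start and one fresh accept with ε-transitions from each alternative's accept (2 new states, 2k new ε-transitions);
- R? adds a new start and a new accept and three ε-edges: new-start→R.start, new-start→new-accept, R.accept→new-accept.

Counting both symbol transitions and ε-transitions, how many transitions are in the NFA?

16

Per subexpression:
Each of the 5 symbol leaves contributes 1 transition (1 symbol, 0 ε).
  q|p|r → 9 transitions (3 symbol, 6 ε)
  (q|p|r)? → 12 transitions (3 symbol, 9 ε)
  (q|p|r)?pr → 16 transitions (5 symbol, 11 ε)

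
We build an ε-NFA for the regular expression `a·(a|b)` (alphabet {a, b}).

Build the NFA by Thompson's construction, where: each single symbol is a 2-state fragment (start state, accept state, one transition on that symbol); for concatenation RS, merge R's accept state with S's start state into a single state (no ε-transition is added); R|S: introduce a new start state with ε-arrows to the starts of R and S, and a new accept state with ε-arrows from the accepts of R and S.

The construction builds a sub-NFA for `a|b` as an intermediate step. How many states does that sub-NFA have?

6

Fragment for `a|b`:
Each of the 2 symbol leaves contributes a 2-state fragment.
  a|b : 6 states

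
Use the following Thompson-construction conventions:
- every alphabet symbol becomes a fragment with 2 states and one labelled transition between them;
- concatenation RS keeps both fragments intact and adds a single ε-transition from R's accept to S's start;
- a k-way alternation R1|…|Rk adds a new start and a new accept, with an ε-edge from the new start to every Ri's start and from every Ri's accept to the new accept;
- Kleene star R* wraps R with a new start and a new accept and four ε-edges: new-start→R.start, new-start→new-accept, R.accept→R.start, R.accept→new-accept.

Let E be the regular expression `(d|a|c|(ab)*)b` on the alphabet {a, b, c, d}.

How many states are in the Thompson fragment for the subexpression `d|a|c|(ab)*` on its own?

14

Fragment for `d|a|c|(ab)*`:
Each of the 5 symbol leaves contributes a 2-state fragment.
  ab : 4 states
  (ab)* : 6 states
  d|a|c|(ab)* : 14 states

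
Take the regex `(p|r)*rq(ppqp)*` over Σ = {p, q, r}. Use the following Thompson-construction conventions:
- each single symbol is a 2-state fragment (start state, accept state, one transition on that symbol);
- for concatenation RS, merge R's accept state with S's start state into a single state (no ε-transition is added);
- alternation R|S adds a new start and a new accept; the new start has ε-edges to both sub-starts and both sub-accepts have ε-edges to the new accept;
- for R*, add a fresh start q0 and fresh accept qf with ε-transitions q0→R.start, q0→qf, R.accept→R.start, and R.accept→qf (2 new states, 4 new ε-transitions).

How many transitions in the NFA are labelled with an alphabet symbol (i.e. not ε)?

By structural recursion:
Each of the 8 symbol leaves contributes exactly 1 symbol transition.
  p|r = 2 symbol transitions
  (p|r)* = 2 symbol transitions
  ppqp = 4 symbol transitions
  (ppqp)* = 4 symbol transitions
  (p|r)*rq(ppqp)* = 8 symbol transitions

8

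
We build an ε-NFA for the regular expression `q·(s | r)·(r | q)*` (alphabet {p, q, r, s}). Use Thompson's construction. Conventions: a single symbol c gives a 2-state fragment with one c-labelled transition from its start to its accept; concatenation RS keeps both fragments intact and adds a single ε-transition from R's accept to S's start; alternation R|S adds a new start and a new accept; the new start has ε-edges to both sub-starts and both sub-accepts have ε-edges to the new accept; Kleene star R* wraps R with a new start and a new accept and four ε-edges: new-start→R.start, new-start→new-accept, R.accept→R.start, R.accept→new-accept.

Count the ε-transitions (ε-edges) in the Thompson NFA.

14

By structural recursion:
Each of the 5 symbol leaves contributes 0 ε-transitions.
  s | r = 4 ε-transitions
  r | q = 4 ε-transitions
  (r | q)* = 8 ε-transitions
  q·(s | r)·(r | q)* = 14 ε-transitions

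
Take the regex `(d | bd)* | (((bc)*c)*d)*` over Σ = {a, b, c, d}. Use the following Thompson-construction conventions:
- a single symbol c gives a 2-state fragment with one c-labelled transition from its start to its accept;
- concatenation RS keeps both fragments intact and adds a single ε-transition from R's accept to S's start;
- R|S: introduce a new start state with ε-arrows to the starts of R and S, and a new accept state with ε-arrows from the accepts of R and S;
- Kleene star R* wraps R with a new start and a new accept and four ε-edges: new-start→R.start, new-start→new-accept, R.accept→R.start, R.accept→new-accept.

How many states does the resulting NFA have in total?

By structural recursion:
Each of the 7 symbol leaves contributes a 2-state fragment.
  bd : 4 states
  d | bd : 8 states
  (d | bd)* : 10 states
  bc : 4 states
  (bc)* : 6 states
  (bc)*c : 8 states
  ((bc)*c)* : 10 states
  ((bc)*c)*d : 12 states
  (((bc)*c)*d)* : 14 states
  (d | bd)* | (((bc)*c)*d)* : 26 states

26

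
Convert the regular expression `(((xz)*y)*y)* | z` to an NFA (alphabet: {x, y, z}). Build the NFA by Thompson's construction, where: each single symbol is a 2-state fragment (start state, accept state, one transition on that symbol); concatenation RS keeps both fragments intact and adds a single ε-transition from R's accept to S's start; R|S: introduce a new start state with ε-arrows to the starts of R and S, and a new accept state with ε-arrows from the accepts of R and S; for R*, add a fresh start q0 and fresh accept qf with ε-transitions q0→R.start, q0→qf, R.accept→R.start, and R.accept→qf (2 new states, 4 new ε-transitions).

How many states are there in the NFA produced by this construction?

By structural recursion:
Each of the 5 symbol leaves contributes a 2-state fragment.
  xz : 4 states
  (xz)* : 6 states
  (xz)*y : 8 states
  ((xz)*y)* : 10 states
  ((xz)*y)*y : 12 states
  (((xz)*y)*y)* : 14 states
  (((xz)*y)*y)* | z : 18 states

18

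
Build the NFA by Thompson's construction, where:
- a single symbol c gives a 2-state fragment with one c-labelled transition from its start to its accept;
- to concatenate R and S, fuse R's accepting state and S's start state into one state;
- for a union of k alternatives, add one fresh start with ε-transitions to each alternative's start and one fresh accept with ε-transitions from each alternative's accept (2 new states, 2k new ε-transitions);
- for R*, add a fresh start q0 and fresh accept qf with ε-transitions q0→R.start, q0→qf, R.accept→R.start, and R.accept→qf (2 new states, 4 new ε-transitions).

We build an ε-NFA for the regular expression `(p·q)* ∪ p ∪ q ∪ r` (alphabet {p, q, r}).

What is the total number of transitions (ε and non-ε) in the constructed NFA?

17

By structural recursion:
Each of the 5 symbol leaves contributes 1 transition (1 symbol, 0 ε).
  p·q → 2 transitions (2 symbol, 0 ε)
  (p·q)* → 6 transitions (2 symbol, 4 ε)
  (p·q)* ∪ p ∪ q ∪ r → 17 transitions (5 symbol, 12 ε)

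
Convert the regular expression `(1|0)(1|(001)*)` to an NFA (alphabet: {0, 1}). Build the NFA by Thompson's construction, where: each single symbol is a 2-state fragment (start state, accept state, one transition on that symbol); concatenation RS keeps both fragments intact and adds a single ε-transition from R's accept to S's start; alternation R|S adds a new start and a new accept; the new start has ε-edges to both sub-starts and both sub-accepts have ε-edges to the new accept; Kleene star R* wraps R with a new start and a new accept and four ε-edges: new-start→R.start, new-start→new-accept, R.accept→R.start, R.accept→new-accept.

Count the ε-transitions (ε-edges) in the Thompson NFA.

15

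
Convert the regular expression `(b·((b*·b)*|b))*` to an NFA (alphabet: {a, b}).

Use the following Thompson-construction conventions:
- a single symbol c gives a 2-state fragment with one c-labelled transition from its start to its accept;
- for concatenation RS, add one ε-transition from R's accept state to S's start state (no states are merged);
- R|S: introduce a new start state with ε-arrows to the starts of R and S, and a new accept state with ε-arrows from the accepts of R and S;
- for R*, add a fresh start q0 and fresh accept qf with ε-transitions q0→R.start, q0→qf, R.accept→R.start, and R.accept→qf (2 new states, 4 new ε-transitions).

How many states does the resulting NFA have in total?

Building bottom-up:
Each of the 4 symbol leaves contributes a 2-state fragment.
  b* — 4 states
  b*·b — 6 states
  (b*·b)* — 8 states
  (b*·b)*|b — 12 states
  b·((b*·b)*|b) — 14 states
  (b·((b*·b)*|b))* — 16 states

16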